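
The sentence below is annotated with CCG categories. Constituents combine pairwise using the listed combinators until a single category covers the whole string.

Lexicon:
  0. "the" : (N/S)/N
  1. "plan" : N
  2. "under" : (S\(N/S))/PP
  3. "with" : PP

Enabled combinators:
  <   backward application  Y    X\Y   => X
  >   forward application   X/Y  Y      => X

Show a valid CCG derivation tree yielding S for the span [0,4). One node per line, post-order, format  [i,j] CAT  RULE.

[0,4] S   <
  [0,2] N/S   >
    [0,1] "the" : (N/S)/N
    [1,2] "plan" : N
  [2,4] S\(N/S)   >
    [2,3] "under" : (S\(N/S))/PP
    [3,4] "with" : PP

[0,1] (N/S)/N  lex  "the"
[1,2] N  lex  "plan"
[0,2] N/S  >  k=1
[2,3] (S\(N/S))/PP  lex  "under"
[3,4] PP  lex  "with"
[2,4] S\(N/S)  >  k=3
[0,4] S  <  k=2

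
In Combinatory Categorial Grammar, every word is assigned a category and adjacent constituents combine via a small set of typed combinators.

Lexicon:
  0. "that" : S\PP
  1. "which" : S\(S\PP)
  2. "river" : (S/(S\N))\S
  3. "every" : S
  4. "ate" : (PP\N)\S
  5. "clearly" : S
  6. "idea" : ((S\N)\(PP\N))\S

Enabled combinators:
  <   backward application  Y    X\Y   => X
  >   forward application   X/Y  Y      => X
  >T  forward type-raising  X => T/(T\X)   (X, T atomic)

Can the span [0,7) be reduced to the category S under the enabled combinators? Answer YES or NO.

[0,7] S   >
  [0,3] S/(S\N)   <
    [0,2] S   <
      [0,1] "that" : S\PP
      [1,2] "which" : S\(S\PP)
    [2,3] "river" : (S/(S\N))\S
  [3,7] S\N   <
    [3,5] PP\N   <
      [3,4] "every" : S
      [4,5] "ate" : (PP\N)\S
    [5,7] (S\N)\(PP\N)   <
      [5,6] "clearly" : S
      [6,7] "idea" : ((S\N)\(PP\N))\S

YES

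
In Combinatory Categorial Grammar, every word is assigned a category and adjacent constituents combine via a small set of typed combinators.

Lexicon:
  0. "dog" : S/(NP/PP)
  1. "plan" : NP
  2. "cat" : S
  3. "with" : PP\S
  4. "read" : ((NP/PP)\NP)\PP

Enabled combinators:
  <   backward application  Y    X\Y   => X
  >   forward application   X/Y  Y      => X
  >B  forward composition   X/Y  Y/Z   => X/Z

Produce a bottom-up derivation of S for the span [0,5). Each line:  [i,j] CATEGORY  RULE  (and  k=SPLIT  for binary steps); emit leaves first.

[0,1] S/(NP/PP)  lex  "dog"
[1,2] NP  lex  "plan"
[2,3] S  lex  "cat"
[3,4] PP\S  lex  "with"
[2,4] PP  <  k=3
[4,5] ((NP/PP)\NP)\PP  lex  "read"
[2,5] (NP/PP)\NP  <  k=4
[1,5] NP/PP  <  k=2
[0,5] S  >  k=1

[0,5] S   >
  [0,1] "dog" : S/(NP/PP)
  [1,5] NP/PP   <
    [1,2] "plan" : NP
    [2,5] (NP/PP)\NP   <
      [2,4] PP   <
        [2,3] "cat" : S
        [3,4] "with" : PP\S
      [4,5] "read" : ((NP/PP)\NP)\PP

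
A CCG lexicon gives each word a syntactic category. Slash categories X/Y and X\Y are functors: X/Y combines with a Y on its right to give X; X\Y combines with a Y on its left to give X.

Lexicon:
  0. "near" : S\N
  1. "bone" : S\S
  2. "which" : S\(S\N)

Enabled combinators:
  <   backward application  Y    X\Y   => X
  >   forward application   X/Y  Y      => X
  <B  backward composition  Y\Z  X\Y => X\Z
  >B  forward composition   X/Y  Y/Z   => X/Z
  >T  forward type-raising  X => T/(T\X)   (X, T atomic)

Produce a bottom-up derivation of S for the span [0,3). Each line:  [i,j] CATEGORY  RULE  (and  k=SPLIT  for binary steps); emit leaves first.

[0,1] S\N  lex  "near"
[1,2] S\S  lex  "bone"
[0,2] S\N  <B  k=1
[2,3] S\(S\N)  lex  "which"
[0,3] S  <  k=2

[0,3] S   <
  [0,2] S\N   <B
    [0,1] "near" : S\N
    [1,2] "bone" : S\S
  [2,3] "which" : S\(S\N)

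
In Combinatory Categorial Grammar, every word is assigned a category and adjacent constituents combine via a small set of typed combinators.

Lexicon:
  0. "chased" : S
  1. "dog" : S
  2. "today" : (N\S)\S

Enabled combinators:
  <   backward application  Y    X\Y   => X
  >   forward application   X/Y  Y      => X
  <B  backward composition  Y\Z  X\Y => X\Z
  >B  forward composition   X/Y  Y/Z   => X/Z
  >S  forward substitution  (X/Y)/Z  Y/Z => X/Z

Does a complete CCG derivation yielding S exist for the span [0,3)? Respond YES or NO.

NO

S S (N\S)\S
CKY chart[0,3] = {N}; S ∉ chart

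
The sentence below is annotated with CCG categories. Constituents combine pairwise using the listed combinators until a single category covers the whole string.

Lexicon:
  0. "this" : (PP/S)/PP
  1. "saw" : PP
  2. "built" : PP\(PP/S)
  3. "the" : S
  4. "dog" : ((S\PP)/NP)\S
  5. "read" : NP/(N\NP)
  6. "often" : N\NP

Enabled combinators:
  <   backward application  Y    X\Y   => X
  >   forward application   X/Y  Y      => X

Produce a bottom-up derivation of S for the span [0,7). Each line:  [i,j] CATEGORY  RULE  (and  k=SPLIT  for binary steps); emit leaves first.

[0,1] (PP/S)/PP  lex  "this"
[1,2] PP  lex  "saw"
[0,2] PP/S  >  k=1
[2,3] PP\(PP/S)  lex  "built"
[0,3] PP  <  k=2
[3,4] S  lex  "the"
[4,5] ((S\PP)/NP)\S  lex  "dog"
[3,5] (S\PP)/NP  <  k=4
[5,6] NP/(N\NP)  lex  "read"
[6,7] N\NP  lex  "often"
[5,7] NP  >  k=6
[3,7] S\PP  >  k=5
[0,7] S  <  k=3

[0,7] S   <
  [0,3] PP   <
    [0,2] PP/S   >
      [0,1] "this" : (PP/S)/PP
      [1,2] "saw" : PP
    [2,3] "built" : PP\(PP/S)
  [3,7] S\PP   >
    [3,5] (S\PP)/NP   <
      [3,4] "the" : S
      [4,5] "dog" : ((S\PP)/NP)\S
    [5,7] NP   >
      [5,6] "read" : NP/(N\NP)
      [6,7] "often" : N\NP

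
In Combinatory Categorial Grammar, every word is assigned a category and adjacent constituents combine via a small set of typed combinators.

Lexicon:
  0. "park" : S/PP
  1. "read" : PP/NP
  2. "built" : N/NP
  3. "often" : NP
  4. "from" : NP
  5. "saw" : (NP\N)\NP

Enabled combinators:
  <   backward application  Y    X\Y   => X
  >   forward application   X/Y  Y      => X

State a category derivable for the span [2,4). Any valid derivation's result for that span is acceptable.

N

[0,6] S   >
  [0,1] "park" : S/PP
  [1,6] PP   >
    [1,2] "read" : PP/NP
    [2,6] NP   <
      [2,4] N   >
        [2,3] "built" : N/NP
        [3,4] "often" : NP
      [4,6] NP\N   <
        [4,5] "from" : NP
        [5,6] "saw" : (NP\N)\NP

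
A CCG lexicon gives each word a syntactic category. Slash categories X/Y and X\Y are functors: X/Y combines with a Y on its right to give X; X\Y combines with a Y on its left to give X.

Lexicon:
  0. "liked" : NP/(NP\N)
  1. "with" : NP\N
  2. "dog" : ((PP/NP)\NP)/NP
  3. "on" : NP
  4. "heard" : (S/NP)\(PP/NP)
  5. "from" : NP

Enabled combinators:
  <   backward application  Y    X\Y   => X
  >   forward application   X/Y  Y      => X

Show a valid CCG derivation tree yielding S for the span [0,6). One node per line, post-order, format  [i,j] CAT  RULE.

[0,1] NP/(NP\N)  lex  "liked"
[1,2] NP\N  lex  "with"
[0,2] NP  >  k=1
[2,3] ((PP/NP)\NP)/NP  lex  "dog"
[3,4] NP  lex  "on"
[2,4] (PP/NP)\NP  >  k=3
[0,4] PP/NP  <  k=2
[4,5] (S/NP)\(PP/NP)  lex  "heard"
[0,5] S/NP  <  k=4
[5,6] NP  lex  "from"
[0,6] S  >  k=5

[0,6] S   >
  [0,5] S/NP   <
    [0,4] PP/NP   <
      [0,2] NP   >
        [0,1] "liked" : NP/(NP\N)
        [1,2] "with" : NP\N
      [2,4] (PP/NP)\NP   >
        [2,3] "dog" : ((PP/NP)\NP)/NP
        [3,4] "on" : NP
    [4,5] "heard" : (S/NP)\(PP/NP)
  [5,6] "from" : NP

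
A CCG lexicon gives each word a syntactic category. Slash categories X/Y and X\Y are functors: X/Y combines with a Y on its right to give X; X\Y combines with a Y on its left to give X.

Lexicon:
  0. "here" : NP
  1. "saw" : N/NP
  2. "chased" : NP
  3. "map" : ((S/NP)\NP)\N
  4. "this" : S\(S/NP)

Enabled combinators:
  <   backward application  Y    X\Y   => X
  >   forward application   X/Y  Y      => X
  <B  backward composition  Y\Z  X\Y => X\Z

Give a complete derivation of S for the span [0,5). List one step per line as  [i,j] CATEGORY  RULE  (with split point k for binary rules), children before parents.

[0,1] NP  lex  "here"
[1,2] N/NP  lex  "saw"
[2,3] NP  lex  "chased"
[1,3] N  >  k=2
[3,4] ((S/NP)\NP)\N  lex  "map"
[1,4] (S/NP)\NP  <  k=3
[4,5] S\(S/NP)  lex  "this"
[1,5] S\NP  <B  k=4
[0,5] S  <  k=1

[0,5] S   <
  [0,1] "here" : NP
  [1,5] S\NP   <B
    [1,4] (S/NP)\NP   <
      [1,3] N   >
        [1,2] "saw" : N/NP
        [2,3] "chased" : NP
      [3,4] "map" : ((S/NP)\NP)\N
    [4,5] "this" : S\(S/NP)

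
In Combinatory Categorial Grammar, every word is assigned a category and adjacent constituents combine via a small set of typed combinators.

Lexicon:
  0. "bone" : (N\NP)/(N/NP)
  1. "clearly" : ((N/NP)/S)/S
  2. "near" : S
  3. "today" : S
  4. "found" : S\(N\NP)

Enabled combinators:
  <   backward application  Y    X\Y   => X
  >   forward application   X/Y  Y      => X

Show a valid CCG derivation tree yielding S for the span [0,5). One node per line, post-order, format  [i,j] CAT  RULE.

[0,1] (N\NP)/(N/NP)  lex  "bone"
[1,2] ((N/NP)/S)/S  lex  "clearly"
[2,3] S  lex  "near"
[1,3] (N/NP)/S  >  k=2
[3,4] S  lex  "today"
[1,4] N/NP  >  k=3
[0,4] N\NP  >  k=1
[4,5] S\(N\NP)  lex  "found"
[0,5] S  <  k=4

[0,5] S   <
  [0,4] N\NP   >
    [0,1] "bone" : (N\NP)/(N/NP)
    [1,4] N/NP   >
      [1,3] (N/NP)/S   >
        [1,2] "clearly" : ((N/NP)/S)/S
        [2,3] "near" : S
      [3,4] "today" : S
  [4,5] "found" : S\(N\NP)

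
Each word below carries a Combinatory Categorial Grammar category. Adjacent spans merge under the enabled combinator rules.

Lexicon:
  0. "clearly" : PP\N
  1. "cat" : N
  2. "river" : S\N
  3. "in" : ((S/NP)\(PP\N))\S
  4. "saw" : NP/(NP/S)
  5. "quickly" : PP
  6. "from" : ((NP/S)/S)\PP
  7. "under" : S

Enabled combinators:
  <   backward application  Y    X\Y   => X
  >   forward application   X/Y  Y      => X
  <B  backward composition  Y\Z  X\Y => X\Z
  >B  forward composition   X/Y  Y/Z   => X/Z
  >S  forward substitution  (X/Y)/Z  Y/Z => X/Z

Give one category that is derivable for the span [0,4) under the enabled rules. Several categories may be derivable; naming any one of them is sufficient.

[0,8] S   >
  [0,4] S/NP   <
    [0,1] "clearly" : PP\N
    [1,4] (S/NP)\(PP\N)   <
      [1,3] S   <
        [1,2] "cat" : N
        [2,3] "river" : S\N
      [3,4] "in" : ((S/NP)\(PP\N))\S
  [4,8] NP   >
    [4,5] "saw" : NP/(NP/S)
    [5,8] NP/S   >
      [5,7] (NP/S)/S   <
        [5,6] "quickly" : PP
        [6,7] "from" : ((NP/S)/S)\PP
      [7,8] "under" : S

S/NP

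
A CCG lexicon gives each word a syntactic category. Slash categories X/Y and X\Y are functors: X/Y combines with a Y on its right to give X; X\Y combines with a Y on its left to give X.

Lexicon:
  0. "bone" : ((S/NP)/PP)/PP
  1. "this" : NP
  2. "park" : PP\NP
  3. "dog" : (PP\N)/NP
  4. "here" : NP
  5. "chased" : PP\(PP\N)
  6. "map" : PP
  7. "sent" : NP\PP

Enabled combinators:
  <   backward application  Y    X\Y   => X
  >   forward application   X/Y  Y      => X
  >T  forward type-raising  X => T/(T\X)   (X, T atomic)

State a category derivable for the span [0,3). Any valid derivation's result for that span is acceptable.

(S/NP)/PP

[0,8] S   >
  [0,6] S/NP   >
    [0,3] (S/NP)/PP   >
      [0,1] "bone" : ((S/NP)/PP)/PP
      [1,3] PP   <
        [1,2] "this" : NP
        [2,3] "park" : PP\NP
    [3,6] PP   <
      [3,5] PP\N   >
        [3,4] "dog" : (PP\N)/NP
        [4,5] "here" : NP
      [5,6] "chased" : PP\(PP\N)
  [6,8] NP   >
    [6,7] NP/(NP\PP)   >T
      [6,7] "map" : PP
    [7,8] "sent" : NP\PP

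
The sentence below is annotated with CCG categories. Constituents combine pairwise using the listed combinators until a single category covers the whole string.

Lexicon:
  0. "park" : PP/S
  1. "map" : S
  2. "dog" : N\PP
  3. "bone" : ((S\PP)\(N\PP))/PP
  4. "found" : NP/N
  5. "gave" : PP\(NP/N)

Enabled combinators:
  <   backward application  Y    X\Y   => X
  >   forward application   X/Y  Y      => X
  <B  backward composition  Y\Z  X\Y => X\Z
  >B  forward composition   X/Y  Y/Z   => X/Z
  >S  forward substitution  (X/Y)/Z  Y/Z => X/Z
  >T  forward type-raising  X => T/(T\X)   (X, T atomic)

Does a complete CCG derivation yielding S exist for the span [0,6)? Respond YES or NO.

YES

[0,6] S   <
  [0,2] PP   >
    [0,1] "park" : PP/S
    [1,2] "map" : S
  [2,6] S\PP   <
    [2,3] "dog" : N\PP
    [3,6] (S\PP)\(N\PP)   >
      [3,4] "bone" : ((S\PP)\(N\PP))/PP
      [4,6] PP   <
        [4,5] "found" : NP/N
        [5,6] "gave" : PP\(NP/N)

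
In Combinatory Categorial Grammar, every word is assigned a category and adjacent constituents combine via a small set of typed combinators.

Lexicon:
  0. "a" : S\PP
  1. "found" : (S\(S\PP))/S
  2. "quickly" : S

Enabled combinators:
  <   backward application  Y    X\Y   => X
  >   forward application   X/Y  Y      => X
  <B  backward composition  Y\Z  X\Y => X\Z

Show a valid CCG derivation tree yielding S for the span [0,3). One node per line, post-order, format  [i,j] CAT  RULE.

[0,1] S\PP  lex  "a"
[1,2] (S\(S\PP))/S  lex  "found"
[2,3] S  lex  "quickly"
[1,3] S\(S\PP)  >  k=2
[0,3] S  <  k=1

[0,3] S   <
  [0,1] "a" : S\PP
  [1,3] S\(S\PP)   >
    [1,2] "found" : (S\(S\PP))/S
    [2,3] "quickly" : S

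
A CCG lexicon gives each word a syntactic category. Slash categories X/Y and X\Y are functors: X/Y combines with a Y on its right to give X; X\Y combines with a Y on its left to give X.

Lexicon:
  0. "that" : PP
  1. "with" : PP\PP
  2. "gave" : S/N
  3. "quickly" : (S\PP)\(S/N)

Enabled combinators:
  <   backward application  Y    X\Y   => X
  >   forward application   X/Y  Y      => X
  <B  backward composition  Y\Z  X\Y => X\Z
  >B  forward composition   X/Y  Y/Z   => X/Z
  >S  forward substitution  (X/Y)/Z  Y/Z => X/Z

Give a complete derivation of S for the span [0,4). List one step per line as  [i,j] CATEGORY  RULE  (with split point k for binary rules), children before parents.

[0,4] S   <
  [0,1] "that" : PP
  [1,4] S\PP   <B
    [1,2] "with" : PP\PP
    [2,4] S\PP   <
      [2,3] "gave" : S/N
      [3,4] "quickly" : (S\PP)\(S/N)

[0,1] PP  lex  "that"
[1,2] PP\PP  lex  "with"
[2,3] S/N  lex  "gave"
[3,4] (S\PP)\(S/N)  lex  "quickly"
[2,4] S\PP  <  k=3
[1,4] S\PP  <B  k=2
[0,4] S  <  k=1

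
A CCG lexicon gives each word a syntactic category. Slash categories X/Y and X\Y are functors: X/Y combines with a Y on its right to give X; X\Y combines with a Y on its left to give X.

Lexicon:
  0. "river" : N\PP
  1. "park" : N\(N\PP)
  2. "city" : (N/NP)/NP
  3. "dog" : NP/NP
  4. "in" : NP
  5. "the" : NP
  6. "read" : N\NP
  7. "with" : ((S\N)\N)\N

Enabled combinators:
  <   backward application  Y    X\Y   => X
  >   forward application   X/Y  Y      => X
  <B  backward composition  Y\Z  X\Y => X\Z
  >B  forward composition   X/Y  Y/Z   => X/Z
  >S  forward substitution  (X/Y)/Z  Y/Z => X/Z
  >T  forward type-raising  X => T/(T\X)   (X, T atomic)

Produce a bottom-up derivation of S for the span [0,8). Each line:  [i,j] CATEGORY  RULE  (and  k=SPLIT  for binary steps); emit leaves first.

[0,1] N\PP  lex  "river"
[1,2] N\(N\PP)  lex  "park"
[0,2] N  <  k=1
[2,3] (N/NP)/NP  lex  "city"
[3,4] NP/NP  lex  "dog"
[2,4] N/NP  >S  k=3
[4,5] NP  lex  "in"
[2,5] N  >  k=4
[5,6] NP  lex  "the"
[6,7] N\NP  lex  "read"
[5,7] N  <  k=6
[7,8] ((S\N)\N)\N  lex  "with"
[5,8] (S\N)\N  <  k=7
[2,8] S\N  <  k=5
[0,8] S  <  k=2

[0,8] S   <
  [0,2] N   <
    [0,1] "river" : N\PP
    [1,2] "park" : N\(N\PP)
  [2,8] S\N   <
    [2,5] N   >
      [2,4] N/NP   >S
        [2,3] "city" : (N/NP)/NP
        [3,4] "dog" : NP/NP
      [4,5] "in" : NP
    [5,8] (S\N)\N   <
      [5,7] N   <
        [5,6] "the" : NP
        [6,7] "read" : N\NP
      [7,8] "with" : ((S\N)\N)\N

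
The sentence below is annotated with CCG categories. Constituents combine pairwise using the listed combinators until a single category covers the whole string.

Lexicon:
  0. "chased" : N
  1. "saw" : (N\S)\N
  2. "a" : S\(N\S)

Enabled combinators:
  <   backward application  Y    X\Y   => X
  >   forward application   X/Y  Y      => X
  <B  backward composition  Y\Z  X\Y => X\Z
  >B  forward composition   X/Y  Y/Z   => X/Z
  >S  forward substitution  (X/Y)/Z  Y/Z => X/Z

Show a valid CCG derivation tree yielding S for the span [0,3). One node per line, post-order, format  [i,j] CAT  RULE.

[0,3] S   <
  [0,1] "chased" : N
  [1,3] S\N   <B
    [1,2] "saw" : (N\S)\N
    [2,3] "a" : S\(N\S)

[0,1] N  lex  "chased"
[1,2] (N\S)\N  lex  "saw"
[2,3] S\(N\S)  lex  "a"
[1,3] S\N  <B  k=2
[0,3] S  <  k=1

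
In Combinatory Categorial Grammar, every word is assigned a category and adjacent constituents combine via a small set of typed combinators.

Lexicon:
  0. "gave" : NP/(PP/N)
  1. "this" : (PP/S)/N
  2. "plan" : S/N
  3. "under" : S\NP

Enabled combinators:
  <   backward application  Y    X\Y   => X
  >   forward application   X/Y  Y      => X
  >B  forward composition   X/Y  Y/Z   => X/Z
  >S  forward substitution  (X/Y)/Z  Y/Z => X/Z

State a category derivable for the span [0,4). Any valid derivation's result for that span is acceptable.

[0,4] S   <
  [0,3] NP   >
    [0,1] "gave" : NP/(PP/N)
    [1,3] PP/N   >S
      [1,2] "this" : (PP/S)/N
      [2,3] "plan" : S/N
  [3,4] "under" : S\NP

S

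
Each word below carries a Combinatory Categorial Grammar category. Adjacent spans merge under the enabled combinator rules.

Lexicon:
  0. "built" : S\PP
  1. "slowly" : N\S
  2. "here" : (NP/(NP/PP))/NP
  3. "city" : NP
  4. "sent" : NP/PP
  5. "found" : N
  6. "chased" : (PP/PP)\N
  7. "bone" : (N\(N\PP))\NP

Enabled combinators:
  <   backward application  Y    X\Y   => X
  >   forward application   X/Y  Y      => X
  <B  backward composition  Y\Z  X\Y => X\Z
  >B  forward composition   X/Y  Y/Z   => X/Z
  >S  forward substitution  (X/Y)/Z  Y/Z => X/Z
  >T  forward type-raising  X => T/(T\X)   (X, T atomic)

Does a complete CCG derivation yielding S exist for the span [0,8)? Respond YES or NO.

S\PP N\S (NP/(NP/PP))/NP NP NP/PP N (PP/PP)\N (N\(N\PP))\NP
CKY chart[0,8] = {N, N/(N\N), NP/(NP\N), PP/(PP\N), S/(S\N)}; S ∉ chart

NO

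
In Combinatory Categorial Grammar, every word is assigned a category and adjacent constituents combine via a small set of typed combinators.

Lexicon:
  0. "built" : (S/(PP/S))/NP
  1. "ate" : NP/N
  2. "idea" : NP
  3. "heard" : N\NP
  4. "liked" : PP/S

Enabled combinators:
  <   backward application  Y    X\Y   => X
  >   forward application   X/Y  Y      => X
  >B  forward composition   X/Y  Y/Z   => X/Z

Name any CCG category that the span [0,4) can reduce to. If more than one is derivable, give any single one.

[0,5] S   >
  [0,4] S/(PP/S)   >
    [0,1] "built" : (S/(PP/S))/NP
    [1,4] NP   >
      [1,2] "ate" : NP/N
      [2,4] N   <
        [2,3] "idea" : NP
        [3,4] "heard" : N\NP
  [4,5] "liked" : PP/S

S/(PP/S)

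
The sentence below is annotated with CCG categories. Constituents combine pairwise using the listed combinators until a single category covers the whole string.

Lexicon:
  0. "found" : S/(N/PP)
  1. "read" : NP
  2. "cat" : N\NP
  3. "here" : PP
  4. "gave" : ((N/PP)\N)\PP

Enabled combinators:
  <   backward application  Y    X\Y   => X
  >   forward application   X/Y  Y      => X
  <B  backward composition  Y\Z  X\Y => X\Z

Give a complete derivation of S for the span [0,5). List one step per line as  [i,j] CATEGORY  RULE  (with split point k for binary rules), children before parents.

[0,1] S/(N/PP)  lex  "found"
[1,2] NP  lex  "read"
[2,3] N\NP  lex  "cat"
[1,3] N  <  k=2
[3,4] PP  lex  "here"
[4,5] ((N/PP)\N)\PP  lex  "gave"
[3,5] (N/PP)\N  <  k=4
[1,5] N/PP  <  k=3
[0,5] S  >  k=1

[0,5] S   >
  [0,1] "found" : S/(N/PP)
  [1,5] N/PP   <
    [1,3] N   <
      [1,2] "read" : NP
      [2,3] "cat" : N\NP
    [3,5] (N/PP)\N   <
      [3,4] "here" : PP
      [4,5] "gave" : ((N/PP)\N)\PP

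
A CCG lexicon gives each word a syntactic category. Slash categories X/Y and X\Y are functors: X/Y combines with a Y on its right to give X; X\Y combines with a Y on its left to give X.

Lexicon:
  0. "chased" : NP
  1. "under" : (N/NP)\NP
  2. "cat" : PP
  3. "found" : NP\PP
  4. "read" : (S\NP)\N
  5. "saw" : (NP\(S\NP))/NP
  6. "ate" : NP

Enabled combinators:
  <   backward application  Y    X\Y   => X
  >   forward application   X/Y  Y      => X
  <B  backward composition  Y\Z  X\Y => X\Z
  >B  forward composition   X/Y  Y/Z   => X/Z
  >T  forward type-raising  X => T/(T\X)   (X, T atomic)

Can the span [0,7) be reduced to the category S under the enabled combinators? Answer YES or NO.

NP (N/NP)\NP PP NP\PP (S\NP)\N (NP\(S\NP))/NP NP
CKY chart[0,7] = {N/(N\NP), NP, NP/(NP\NP), PP/(PP\NP), S/(S\NP)}; S ∉ chart

NO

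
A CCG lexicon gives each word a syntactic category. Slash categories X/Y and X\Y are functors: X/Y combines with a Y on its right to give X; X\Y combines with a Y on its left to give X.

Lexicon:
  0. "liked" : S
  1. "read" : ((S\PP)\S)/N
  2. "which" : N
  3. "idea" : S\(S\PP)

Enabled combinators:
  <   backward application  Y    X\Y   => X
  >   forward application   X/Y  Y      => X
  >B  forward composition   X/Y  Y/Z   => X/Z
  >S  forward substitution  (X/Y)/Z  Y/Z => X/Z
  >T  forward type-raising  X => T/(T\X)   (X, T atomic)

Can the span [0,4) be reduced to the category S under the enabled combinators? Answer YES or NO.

[0,4] S   <
  [0,3] S\PP   <
    [0,1] "liked" : S
    [1,3] (S\PP)\S   >
      [1,2] "read" : ((S\PP)\S)/N
      [2,3] "which" : N
  [3,4] "idea" : S\(S\PP)

YES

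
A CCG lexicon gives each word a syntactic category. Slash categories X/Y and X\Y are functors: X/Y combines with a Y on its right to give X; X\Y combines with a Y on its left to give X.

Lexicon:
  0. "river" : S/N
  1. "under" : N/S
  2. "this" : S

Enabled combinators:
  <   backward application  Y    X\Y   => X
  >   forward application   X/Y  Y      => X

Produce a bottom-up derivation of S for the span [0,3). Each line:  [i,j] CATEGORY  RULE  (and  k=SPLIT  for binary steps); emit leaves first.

[0,1] S/N  lex  "river"
[1,2] N/S  lex  "under"
[2,3] S  lex  "this"
[1,3] N  >  k=2
[0,3] S  >  k=1

[0,3] S   >
  [0,1] "river" : S/N
  [1,3] N   >
    [1,2] "under" : N/S
    [2,3] "this" : S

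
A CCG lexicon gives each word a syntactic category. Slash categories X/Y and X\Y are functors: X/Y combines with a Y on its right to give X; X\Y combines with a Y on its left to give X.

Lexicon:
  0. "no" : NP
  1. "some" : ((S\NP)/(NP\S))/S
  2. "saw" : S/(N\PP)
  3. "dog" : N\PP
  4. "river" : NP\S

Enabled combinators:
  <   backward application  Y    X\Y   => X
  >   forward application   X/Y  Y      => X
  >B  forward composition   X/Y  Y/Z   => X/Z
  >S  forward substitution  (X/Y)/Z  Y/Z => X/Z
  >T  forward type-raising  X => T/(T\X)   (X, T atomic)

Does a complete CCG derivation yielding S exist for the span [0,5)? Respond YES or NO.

[0,5] S   >
  [0,1] S/(S\NP)   >T
    [0,1] "no" : NP
  [1,5] S\NP   >
    [1,4] (S\NP)/(NP\S)   >
      [1,2] "some" : ((S\NP)/(NP\S))/S
      [2,4] S   >
        [2,3] "saw" : S/(N\PP)
        [3,4] "dog" : N\PP
    [4,5] "river" : NP\S

YES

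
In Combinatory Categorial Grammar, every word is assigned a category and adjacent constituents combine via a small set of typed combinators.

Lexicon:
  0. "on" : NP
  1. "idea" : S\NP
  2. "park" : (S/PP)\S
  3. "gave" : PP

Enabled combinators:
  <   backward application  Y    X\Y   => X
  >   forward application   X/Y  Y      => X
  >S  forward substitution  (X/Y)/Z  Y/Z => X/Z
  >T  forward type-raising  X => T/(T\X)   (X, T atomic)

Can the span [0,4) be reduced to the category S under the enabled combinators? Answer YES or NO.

[0,4] S   >
  [0,3] S/PP   <
    [0,2] S   <
      [0,1] "on" : NP
      [1,2] "idea" : S\NP
    [2,3] "park" : (S/PP)\S
  [3,4] "gave" : PP

YES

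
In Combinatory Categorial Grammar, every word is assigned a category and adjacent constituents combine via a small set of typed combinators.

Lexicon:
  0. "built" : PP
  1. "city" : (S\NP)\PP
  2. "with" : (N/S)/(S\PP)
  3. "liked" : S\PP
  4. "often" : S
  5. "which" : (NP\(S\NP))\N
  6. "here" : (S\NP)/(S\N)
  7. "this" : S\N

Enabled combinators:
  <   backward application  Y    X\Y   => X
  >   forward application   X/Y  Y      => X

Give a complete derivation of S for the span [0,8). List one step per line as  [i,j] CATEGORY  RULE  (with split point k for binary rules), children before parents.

[0,8] S   <
  [0,6] NP   <
    [0,2] S\NP   <
      [0,1] "built" : PP
      [1,2] "city" : (S\NP)\PP
    [2,6] NP\(S\NP)   <
      [2,5] N   >
        [2,4] N/S   >
          [2,3] "with" : (N/S)/(S\PP)
          [3,4] "liked" : S\PP
        [4,5] "often" : S
      [5,6] "which" : (NP\(S\NP))\N
  [6,8] S\NP   >
    [6,7] "here" : (S\NP)/(S\N)
    [7,8] "this" : S\N

[0,1] PP  lex  "built"
[1,2] (S\NP)\PP  lex  "city"
[0,2] S\NP  <  k=1
[2,3] (N/S)/(S\PP)  lex  "with"
[3,4] S\PP  lex  "liked"
[2,4] N/S  >  k=3
[4,5] S  lex  "often"
[2,5] N  >  k=4
[5,6] (NP\(S\NP))\N  lex  "which"
[2,6] NP\(S\NP)  <  k=5
[0,6] NP  <  k=2
[6,7] (S\NP)/(S\N)  lex  "here"
[7,8] S\N  lex  "this"
[6,8] S\NP  >  k=7
[0,8] S  <  k=6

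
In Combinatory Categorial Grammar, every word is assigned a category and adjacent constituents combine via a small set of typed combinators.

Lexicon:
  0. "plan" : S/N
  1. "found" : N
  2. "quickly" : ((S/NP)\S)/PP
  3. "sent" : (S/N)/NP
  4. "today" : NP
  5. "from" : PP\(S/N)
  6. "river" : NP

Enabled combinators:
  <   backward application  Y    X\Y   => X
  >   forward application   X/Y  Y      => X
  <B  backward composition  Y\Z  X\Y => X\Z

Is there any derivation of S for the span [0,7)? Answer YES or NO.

YES

[0,7] S   >
  [0,6] S/NP   <
    [0,2] S   >
      [0,1] "plan" : S/N
      [1,2] "found" : N
    [2,6] (S/NP)\S   >
      [2,3] "quickly" : ((S/NP)\S)/PP
      [3,6] PP   <
        [3,5] S/N   >
          [3,4] "sent" : (S/N)/NP
          [4,5] "today" : NP
        [5,6] "from" : PP\(S/N)
  [6,7] "river" : NP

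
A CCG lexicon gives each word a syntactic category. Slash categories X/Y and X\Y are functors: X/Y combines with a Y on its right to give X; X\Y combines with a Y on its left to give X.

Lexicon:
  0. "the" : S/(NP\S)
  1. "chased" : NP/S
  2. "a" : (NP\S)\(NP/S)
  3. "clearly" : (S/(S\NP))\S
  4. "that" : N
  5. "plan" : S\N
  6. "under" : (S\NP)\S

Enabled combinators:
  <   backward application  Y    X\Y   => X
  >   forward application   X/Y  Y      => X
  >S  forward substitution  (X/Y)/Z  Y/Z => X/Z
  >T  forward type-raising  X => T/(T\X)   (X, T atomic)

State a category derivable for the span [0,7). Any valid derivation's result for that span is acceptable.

S

[0,7] S   >
  [0,4] S/(S\NP)   <
    [0,3] S   >
      [0,1] "the" : S/(NP\S)
      [1,3] NP\S   <
        [1,2] "chased" : NP/S
        [2,3] "a" : (NP\S)\(NP/S)
    [3,4] "clearly" : (S/(S\NP))\S
  [4,7] S\NP   <
    [4,6] S   <
      [4,5] "that" : N
      [5,6] "plan" : S\N
    [6,7] "under" : (S\NP)\S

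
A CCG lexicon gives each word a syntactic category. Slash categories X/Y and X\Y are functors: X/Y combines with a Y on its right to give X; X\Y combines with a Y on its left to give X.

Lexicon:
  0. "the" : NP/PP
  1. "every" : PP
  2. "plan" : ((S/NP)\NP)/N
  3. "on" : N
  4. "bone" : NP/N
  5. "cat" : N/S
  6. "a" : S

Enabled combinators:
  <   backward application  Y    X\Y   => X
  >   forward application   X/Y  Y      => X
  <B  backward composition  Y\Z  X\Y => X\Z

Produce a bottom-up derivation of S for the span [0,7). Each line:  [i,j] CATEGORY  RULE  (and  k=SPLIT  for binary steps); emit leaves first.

[0,7] S   >
  [0,4] S/NP   <
    [0,2] NP   >
      [0,1] "the" : NP/PP
      [1,2] "every" : PP
    [2,4] (S/NP)\NP   >
      [2,3] "plan" : ((S/NP)\NP)/N
      [3,4] "on" : N
  [4,7] NP   >
    [4,5] "bone" : NP/N
    [5,7] N   >
      [5,6] "cat" : N/S
      [6,7] "a" : S

[0,1] NP/PP  lex  "the"
[1,2] PP  lex  "every"
[0,2] NP  >  k=1
[2,3] ((S/NP)\NP)/N  lex  "plan"
[3,4] N  lex  "on"
[2,4] (S/NP)\NP  >  k=3
[0,4] S/NP  <  k=2
[4,5] NP/N  lex  "bone"
[5,6] N/S  lex  "cat"
[6,7] S  lex  "a"
[5,7] N  >  k=6
[4,7] NP  >  k=5
[0,7] S  >  k=4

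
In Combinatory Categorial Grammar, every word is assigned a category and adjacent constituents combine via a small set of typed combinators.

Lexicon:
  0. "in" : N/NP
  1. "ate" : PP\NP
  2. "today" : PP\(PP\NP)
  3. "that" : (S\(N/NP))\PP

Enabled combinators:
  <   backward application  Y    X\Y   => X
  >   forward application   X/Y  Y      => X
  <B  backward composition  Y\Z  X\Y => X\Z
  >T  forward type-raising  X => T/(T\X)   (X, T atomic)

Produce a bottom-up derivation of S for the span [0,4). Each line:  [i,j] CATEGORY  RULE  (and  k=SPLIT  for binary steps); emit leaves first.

[0,1] N/NP  lex  "in"
[1,2] PP\NP  lex  "ate"
[2,3] PP\(PP\NP)  lex  "today"
[1,3] PP  <  k=2
[3,4] (S\(N/NP))\PP  lex  "that"
[1,4] S\(N/NP)  <  k=3
[0,4] S  <  k=1

[0,4] S   <
  [0,1] "in" : N/NP
  [1,4] S\(N/NP)   <
    [1,3] PP   <
      [1,2] "ate" : PP\NP
      [2,3] "today" : PP\(PP\NP)
    [3,4] "that" : (S\(N/NP))\PP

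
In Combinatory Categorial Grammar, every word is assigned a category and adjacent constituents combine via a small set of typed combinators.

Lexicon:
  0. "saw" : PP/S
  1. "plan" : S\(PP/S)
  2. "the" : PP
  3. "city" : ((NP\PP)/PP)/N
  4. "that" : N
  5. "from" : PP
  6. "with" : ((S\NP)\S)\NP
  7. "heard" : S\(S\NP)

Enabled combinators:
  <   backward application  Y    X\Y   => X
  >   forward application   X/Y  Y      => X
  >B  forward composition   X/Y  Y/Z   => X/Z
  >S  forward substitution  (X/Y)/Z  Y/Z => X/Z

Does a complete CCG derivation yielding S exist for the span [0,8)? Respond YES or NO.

[0,8] S   <
  [0,7] S\NP   <
    [0,2] S   <
      [0,1] "saw" : PP/S
      [1,2] "plan" : S\(PP/S)
    [2,7] (S\NP)\S   <
      [2,6] NP   <
        [2,3] "the" : PP
        [3,6] NP\PP   >
          [3,5] (NP\PP)/PP   >
            [3,4] "city" : ((NP\PP)/PP)/N
            [4,5] "that" : N
          [5,6] "from" : PP
      [6,7] "with" : ((S\NP)\S)\NP
  [7,8] "heard" : S\(S\NP)

YES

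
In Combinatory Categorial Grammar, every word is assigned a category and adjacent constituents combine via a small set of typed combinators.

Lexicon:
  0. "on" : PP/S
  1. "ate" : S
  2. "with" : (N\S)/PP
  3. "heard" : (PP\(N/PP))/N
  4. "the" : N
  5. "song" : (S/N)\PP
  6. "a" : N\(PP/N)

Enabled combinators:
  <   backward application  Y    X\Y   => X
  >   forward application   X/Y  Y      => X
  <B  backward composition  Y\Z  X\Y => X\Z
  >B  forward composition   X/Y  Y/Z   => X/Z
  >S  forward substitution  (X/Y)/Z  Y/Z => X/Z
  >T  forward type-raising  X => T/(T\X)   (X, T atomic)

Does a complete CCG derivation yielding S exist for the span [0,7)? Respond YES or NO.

NO

PP/S S (N\S)/PP (PP\(N/PP))/N N (S/N)\PP N\(PP/N)
CKY chart[0,7] = {N, N/(N\N), NP/(NP\N), PP/(PP\N), S/(S\N)}; S ∉ chart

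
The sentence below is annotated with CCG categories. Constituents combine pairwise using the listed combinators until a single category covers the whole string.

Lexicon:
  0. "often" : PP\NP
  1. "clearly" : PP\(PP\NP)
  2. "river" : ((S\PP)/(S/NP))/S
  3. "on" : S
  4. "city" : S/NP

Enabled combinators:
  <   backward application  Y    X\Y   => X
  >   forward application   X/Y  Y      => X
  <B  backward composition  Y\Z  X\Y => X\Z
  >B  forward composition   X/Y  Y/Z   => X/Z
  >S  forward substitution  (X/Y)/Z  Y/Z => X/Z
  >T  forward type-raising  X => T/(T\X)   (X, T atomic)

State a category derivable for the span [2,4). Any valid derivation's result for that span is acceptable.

[0,5] S   <
  [0,2] PP   <
    [0,1] "often" : PP\NP
    [1,2] "clearly" : PP\(PP\NP)
  [2,5] S\PP   >
    [2,4] (S\PP)/(S/NP)   >
      [2,3] "river" : ((S\PP)/(S/NP))/S
      [3,4] "on" : S
    [4,5] "city" : S/NP

(S\PP)/(S/NP)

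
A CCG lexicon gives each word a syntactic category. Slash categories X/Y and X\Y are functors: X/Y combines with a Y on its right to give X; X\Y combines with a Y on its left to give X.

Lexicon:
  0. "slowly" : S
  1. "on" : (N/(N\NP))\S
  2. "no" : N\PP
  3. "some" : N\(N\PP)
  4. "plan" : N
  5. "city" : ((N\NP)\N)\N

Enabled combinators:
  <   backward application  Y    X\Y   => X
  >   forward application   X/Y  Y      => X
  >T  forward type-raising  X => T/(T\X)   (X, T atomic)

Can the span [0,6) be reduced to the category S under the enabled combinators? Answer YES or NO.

S (N/(N\NP))\S N\PP N\(N\PP) N ((N\NP)\N)\N
CKY chart[0,6] = {N, N/(N\N), NP/(NP\N), PP/(PP\N), S/(S\N)}; S ∉ chart

NO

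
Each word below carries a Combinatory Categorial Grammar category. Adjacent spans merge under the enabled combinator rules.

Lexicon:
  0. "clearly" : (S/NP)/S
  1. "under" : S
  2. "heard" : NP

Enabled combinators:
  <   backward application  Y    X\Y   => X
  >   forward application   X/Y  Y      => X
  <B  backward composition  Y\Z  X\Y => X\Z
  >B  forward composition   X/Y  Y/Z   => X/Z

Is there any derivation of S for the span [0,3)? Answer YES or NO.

YES

[0,3] S   >
  [0,2] S/NP   >
    [0,1] "clearly" : (S/NP)/S
    [1,2] "under" : S
  [2,3] "heard" : NP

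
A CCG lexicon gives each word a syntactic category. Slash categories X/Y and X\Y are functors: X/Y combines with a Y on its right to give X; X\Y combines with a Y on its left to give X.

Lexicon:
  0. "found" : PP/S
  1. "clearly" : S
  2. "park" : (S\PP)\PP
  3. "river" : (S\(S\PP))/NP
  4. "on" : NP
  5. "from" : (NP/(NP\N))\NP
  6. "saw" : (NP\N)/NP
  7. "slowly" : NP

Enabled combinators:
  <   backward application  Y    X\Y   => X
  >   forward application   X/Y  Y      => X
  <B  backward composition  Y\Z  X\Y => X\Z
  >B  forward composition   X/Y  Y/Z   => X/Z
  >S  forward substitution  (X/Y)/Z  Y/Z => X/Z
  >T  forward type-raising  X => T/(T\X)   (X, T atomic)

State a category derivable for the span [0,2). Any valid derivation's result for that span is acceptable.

[0,8] S   <
  [0,3] S\PP   <
    [0,2] PP   >
      [0,1] "found" : PP/S
      [1,2] "clearly" : S
    [2,3] "park" : (S\PP)\PP
  [3,8] S\(S\PP)   >
    [3,4] "river" : (S\(S\PP))/NP
    [4,8] NP   >
      [4,6] NP/(NP\N)   <
        [4,5] "on" : NP
        [5,6] "from" : (NP/(NP\N))\NP
      [6,8] NP\N   >
        [6,7] "saw" : (NP\N)/NP
        [7,8] "slowly" : NP

PP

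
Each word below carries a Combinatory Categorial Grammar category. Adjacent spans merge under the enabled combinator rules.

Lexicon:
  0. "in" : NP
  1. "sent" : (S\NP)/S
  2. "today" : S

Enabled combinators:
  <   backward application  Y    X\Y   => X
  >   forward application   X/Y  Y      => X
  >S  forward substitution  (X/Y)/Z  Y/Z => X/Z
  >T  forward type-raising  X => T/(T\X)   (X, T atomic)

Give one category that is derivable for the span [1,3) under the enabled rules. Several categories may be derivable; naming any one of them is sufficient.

S\NP

[0,3] S   >
  [0,1] S/(S\NP)   >T
    [0,1] "in" : NP
  [1,3] S\NP   >
    [1,2] "sent" : (S\NP)/S
    [2,3] "today" : S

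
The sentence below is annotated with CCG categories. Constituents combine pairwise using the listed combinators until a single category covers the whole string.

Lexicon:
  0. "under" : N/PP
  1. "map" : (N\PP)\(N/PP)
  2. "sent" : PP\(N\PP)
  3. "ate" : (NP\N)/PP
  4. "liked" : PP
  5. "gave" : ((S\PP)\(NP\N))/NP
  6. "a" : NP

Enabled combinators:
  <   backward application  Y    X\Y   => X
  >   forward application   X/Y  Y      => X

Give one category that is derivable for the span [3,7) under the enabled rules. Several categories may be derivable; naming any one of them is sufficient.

[0,7] S   <
  [0,3] PP   <
    [0,2] N\PP   <
      [0,1] "under" : N/PP
      [1,2] "map" : (N\PP)\(N/PP)
    [2,3] "sent" : PP\(N\PP)
  [3,7] S\PP   <
    [3,5] NP\N   >
      [3,4] "ate" : (NP\N)/PP
      [4,5] "liked" : PP
    [5,7] (S\PP)\(NP\N)   >
      [5,6] "gave" : ((S\PP)\(NP\N))/NP
      [6,7] "a" : NP

S\PP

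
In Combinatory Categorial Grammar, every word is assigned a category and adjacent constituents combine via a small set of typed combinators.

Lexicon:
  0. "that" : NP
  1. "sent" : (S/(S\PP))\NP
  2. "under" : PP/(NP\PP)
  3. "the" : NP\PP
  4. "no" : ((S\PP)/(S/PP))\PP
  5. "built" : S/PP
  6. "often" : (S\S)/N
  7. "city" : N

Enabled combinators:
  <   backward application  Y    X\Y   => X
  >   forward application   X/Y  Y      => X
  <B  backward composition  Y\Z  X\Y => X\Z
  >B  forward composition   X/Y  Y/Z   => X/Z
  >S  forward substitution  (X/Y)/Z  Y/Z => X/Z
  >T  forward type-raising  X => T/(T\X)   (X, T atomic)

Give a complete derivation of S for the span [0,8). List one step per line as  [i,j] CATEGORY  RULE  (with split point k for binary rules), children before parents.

[0,1] NP  lex  "that"
[1,2] (S/(S\PP))\NP  lex  "sent"
[0,2] S/(S\PP)  <  k=1
[2,3] PP/(NP\PP)  lex  "under"
[3,4] NP\PP  lex  "the"
[2,4] PP  >  k=3
[4,5] ((S\PP)/(S/PP))\PP  lex  "no"
[2,5] (S\PP)/(S/PP)  <  k=4
[5,6] S/PP  lex  "built"
[2,6] S\PP  >  k=5
[6,7] (S\S)/N  lex  "often"
[7,8] N  lex  "city"
[6,8] S\S  >  k=7
[2,8] S\PP  <B  k=6
[0,8] S  >  k=2

[0,8] S   >
  [0,2] S/(S\PP)   <
    [0,1] "that" : NP
    [1,2] "sent" : (S/(S\PP))\NP
  [2,8] S\PP   <B
    [2,6] S\PP   >
      [2,5] (S\PP)/(S/PP)   <
        [2,4] PP   >
          [2,3] "under" : PP/(NP\PP)
          [3,4] "the" : NP\PP
        [4,5] "no" : ((S\PP)/(S/PP))\PP
      [5,6] "built" : S/PP
    [6,8] S\S   >
      [6,7] "often" : (S\S)/N
      [7,8] "city" : N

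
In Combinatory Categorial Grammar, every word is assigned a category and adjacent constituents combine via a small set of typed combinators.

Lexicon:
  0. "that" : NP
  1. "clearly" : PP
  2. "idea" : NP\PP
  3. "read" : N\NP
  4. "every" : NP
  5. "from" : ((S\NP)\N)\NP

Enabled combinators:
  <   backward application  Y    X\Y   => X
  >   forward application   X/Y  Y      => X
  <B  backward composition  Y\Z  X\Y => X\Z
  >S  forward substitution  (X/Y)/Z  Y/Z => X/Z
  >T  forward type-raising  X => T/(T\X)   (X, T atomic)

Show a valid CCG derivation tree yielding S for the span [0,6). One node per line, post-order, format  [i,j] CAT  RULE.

[0,6] S   <
  [0,1] "that" : NP
  [1,6] S\NP   <
    [1,4] N   <
      [1,3] NP   <
        [1,2] "clearly" : PP
        [2,3] "idea" : NP\PP
      [3,4] "read" : N\NP
    [4,6] (S\NP)\N   <
      [4,5] "every" : NP
      [5,6] "from" : ((S\NP)\N)\NP

[0,1] NP  lex  "that"
[1,2] PP  lex  "clearly"
[2,3] NP\PP  lex  "idea"
[1,3] NP  <  k=2
[3,4] N\NP  lex  "read"
[1,4] N  <  k=3
[4,5] NP  lex  "every"
[5,6] ((S\NP)\N)\NP  lex  "from"
[4,6] (S\NP)\N  <  k=5
[1,6] S\NP  <  k=4
[0,6] S  <  k=1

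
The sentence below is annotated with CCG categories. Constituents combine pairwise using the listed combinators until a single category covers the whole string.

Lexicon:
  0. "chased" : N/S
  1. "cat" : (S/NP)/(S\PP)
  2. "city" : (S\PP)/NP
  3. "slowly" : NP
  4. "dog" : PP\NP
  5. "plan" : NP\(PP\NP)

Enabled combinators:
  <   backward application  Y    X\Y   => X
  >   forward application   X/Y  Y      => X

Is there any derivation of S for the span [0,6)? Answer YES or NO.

NO

N/S (S/NP)/(S\PP) (S\PP)/NP NP PP\NP NP\(PP\NP)
CKY chart[0,6] = {N}; S ∉ chart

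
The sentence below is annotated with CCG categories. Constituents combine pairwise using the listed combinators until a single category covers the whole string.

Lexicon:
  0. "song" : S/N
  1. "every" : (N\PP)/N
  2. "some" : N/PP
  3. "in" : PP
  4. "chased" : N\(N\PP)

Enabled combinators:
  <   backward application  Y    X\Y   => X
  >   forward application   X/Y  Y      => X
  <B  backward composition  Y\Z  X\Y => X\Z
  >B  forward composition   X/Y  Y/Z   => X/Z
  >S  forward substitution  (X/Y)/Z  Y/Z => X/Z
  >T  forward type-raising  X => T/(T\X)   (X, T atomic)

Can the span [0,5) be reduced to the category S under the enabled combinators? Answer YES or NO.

[0,5] S   >
  [0,1] "song" : S/N
  [1,5] N   <
    [1,4] N\PP   >
      [1,2] "every" : (N\PP)/N
      [2,4] N   >
        [2,3] "some" : N/PP
        [3,4] "in" : PP
    [4,5] "chased" : N\(N\PP)

YES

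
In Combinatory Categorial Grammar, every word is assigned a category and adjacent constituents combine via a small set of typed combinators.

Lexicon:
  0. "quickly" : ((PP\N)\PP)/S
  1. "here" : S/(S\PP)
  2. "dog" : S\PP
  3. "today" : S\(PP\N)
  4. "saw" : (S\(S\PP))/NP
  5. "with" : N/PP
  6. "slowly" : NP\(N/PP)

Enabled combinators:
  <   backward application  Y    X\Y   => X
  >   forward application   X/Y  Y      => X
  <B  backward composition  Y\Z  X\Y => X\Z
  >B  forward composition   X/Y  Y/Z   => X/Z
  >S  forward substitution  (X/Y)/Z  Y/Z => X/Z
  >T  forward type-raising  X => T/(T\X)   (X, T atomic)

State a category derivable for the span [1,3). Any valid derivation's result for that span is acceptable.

S

[0,7] S   <
  [0,4] S\PP   <B
    [0,3] (PP\N)\PP   >
      [0,1] "quickly" : ((PP\N)\PP)/S
      [1,3] S   >
        [1,2] "here" : S/(S\PP)
        [2,3] "dog" : S\PP
    [3,4] "today" : S\(PP\N)
  [4,7] S\(S\PP)   >
    [4,5] "saw" : (S\(S\PP))/NP
    [5,7] NP   <
      [5,6] "with" : N/PP
      [6,7] "slowly" : NP\(N/PP)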